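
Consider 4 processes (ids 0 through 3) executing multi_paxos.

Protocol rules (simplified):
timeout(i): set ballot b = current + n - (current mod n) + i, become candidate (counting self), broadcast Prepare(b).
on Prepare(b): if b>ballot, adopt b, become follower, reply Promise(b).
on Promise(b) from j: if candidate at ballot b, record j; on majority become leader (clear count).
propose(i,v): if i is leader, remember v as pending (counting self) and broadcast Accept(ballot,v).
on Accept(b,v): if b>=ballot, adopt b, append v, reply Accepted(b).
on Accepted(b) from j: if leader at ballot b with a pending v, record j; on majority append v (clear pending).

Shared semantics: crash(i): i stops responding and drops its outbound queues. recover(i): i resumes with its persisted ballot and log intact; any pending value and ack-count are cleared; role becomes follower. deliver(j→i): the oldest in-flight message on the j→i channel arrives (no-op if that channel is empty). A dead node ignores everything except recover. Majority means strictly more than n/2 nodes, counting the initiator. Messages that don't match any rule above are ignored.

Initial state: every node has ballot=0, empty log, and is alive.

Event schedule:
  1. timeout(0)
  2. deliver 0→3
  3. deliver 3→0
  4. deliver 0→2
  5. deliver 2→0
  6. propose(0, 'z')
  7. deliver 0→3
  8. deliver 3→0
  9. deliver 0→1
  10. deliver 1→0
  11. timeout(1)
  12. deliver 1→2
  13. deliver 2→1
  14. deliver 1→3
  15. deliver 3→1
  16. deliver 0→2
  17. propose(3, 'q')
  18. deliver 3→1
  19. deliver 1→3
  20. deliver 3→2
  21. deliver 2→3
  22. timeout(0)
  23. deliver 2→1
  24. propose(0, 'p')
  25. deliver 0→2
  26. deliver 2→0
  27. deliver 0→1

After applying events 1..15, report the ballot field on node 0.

e1 timeout(0): 0[cand,b=4,-]
e2 deliver 0→3: 3[foll,b=4,-]
e3 deliver 3→0: ·
e4 deliver 0→2: 2[foll,b=4,-]
e5 deliver 2→0: 0[lead,b=4,-]
e6 propose(0,'z'): ·
e7 deliver 0→3: 3[foll,b=4,z]
e8 deliver 3→0: ·
e9 deliver 0→1: 1[foll,b=4,-]
e10 deliver 1→0: ·
e11 timeout(1): 1[cand,b=9,-]
e12 deliver 1→2: 2[foll,b=9,-]
e13 deliver 2→1: ·
e14 deliver 1→3: 3[foll,b=9,z]
e15 deliver 3→1: 1[lead,b=9,-]

4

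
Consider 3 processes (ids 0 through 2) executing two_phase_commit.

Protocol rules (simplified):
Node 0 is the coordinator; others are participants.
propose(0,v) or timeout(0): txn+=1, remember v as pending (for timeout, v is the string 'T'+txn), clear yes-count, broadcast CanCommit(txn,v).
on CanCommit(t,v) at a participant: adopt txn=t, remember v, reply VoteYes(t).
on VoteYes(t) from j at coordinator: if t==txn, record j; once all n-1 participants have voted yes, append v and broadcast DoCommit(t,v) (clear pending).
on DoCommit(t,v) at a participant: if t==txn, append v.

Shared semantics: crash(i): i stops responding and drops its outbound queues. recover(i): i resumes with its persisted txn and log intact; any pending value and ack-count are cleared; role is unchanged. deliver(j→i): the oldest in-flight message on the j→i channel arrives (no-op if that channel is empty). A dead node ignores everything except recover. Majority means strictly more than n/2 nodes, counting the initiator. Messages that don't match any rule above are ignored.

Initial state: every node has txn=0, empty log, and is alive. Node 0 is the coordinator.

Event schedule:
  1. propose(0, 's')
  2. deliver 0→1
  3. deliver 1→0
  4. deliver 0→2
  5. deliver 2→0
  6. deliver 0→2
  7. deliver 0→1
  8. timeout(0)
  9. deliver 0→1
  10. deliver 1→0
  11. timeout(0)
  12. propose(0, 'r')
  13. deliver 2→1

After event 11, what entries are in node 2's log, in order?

[1] propose(0,'s') → N0(coor t1 [-])
[2] deliver 0→1 → N1(part t1 [-])
[3] deliver 1→0 → ∅
[4] deliver 0→2 → N2(part t1 [-])
[5] deliver 2→0 → N0(coor t1 [s])
[6] deliver 0→2 → N2(part t1 [s])
[7] deliver 0→1 → N1(part t1 [s])
[8] timeout(0) → N0(coor t2 [s])
[9] deliver 0→1 → N1(part t2 [s])
[10] deliver 1→0 → ∅
[11] timeout(0) → N0(coor t3 [s])

s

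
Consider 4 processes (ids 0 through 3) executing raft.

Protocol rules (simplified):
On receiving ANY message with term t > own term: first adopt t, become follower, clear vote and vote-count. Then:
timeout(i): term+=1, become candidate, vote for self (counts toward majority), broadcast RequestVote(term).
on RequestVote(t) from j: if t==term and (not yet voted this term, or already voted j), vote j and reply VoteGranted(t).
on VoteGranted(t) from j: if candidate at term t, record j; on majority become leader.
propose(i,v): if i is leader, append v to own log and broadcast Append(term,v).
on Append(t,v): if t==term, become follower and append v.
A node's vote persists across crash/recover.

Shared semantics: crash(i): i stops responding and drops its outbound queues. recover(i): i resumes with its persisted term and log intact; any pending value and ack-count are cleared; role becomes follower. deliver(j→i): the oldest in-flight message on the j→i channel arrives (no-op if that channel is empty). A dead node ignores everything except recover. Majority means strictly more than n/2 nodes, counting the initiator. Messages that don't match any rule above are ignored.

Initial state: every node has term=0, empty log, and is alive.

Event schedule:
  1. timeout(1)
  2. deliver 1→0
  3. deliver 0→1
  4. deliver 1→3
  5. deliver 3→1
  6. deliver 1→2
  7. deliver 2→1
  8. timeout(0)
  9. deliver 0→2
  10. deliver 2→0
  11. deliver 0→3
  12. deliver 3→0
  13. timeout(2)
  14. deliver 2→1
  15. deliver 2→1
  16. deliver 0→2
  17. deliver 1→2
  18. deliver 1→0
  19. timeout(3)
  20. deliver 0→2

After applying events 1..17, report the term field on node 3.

2

1. timeout(1):  <1:cand t1 ->
2. deliver 1→0:  <0:foll t1 ->
3. deliver 0→1:  nop
4. deliver 1→3:  <3:foll t1 ->
5. deliver 3→1:  <1:lead t1 ->
6. deliver 1→2:  <2:foll t1 ->
7. deliver 2→1:  nop
8. timeout(0):  <0:cand t2 ->
9. deliver 0→2:  <2:foll t2 ->
10. deliver 2→0:  nop
11. deliver 0→3:  <3:foll t2 ->
12. deliver 3→0:  <0:lead t2 ->
13. timeout(2):  <2:cand t3 ->
14. deliver 2→1:  <1:foll t3 ->
15. deliver 2→1:  nop
16. deliver 0→2:  nop
17. deliver 1→2:  nop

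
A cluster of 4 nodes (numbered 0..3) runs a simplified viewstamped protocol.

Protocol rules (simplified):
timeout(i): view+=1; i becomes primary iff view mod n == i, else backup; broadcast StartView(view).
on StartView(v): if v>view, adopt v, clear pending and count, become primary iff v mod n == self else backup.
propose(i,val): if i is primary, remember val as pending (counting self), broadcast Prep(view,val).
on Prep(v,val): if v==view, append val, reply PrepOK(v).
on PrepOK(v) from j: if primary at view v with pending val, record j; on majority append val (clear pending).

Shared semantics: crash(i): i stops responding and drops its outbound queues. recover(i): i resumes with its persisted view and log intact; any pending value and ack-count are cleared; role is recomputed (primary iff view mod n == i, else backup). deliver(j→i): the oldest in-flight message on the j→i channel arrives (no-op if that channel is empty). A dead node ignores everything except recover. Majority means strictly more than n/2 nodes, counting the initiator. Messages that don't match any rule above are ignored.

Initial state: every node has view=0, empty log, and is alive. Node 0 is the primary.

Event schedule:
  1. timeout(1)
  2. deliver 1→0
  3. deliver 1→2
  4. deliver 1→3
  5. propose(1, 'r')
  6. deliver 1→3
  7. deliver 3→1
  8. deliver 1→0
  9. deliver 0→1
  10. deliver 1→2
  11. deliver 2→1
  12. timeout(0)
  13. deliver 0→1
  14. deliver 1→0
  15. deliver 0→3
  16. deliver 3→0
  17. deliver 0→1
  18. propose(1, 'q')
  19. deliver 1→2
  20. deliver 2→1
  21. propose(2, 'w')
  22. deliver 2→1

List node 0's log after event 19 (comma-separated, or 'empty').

r

1. timeout(1):  <1:prim v1 ->
2. deliver 1→0:  <0:back v1 ->
3. deliver 1→2:  <2:back v1 ->
4. deliver 1→3:  <3:back v1 ->
5. propose(1,'r'):  nop
6. deliver 1→3:  <3:back v1 r>
7. deliver 3→1:  nop
8. deliver 1→0:  <0:back v1 r>
9. deliver 0→1:  <1:prim v1 r>
10. deliver 1→2:  <2:back v1 r>
11. deliver 2→1:  nop
12. timeout(0):  <0:back v2 r>
13. deliver 0→1:  <1:back v2 r>
14. deliver 1→0:  nop
15. deliver 0→3:  <3:back v2 r>
16. deliver 3→0:  nop
17. deliver 0→1:  nop
18. propose(1,'q'):  nop
19. deliver 1→2:  nop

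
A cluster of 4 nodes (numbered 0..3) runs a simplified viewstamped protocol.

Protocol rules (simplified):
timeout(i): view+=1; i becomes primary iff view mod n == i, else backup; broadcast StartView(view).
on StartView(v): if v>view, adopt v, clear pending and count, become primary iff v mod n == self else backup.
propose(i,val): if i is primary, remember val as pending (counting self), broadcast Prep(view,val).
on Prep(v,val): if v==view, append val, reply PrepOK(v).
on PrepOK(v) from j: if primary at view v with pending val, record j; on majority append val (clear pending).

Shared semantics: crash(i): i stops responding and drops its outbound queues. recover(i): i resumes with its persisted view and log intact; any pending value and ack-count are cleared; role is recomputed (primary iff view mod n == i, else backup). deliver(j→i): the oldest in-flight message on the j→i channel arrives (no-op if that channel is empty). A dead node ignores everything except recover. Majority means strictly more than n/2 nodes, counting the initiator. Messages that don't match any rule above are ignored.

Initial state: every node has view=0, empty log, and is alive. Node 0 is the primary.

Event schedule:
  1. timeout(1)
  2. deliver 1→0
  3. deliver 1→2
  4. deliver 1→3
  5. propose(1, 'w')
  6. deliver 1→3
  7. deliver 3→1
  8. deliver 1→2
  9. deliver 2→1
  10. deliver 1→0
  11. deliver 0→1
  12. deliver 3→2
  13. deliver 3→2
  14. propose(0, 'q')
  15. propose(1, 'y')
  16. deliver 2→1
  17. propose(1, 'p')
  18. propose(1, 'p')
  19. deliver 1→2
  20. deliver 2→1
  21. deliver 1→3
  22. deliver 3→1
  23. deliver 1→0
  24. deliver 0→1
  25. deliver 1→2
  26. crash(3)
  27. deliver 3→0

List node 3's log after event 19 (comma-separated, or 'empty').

w

after 1 — timeout(1): n1:prim/v1/[-]
after 2 — deliver 1→0: n0:back/v1/[-]
after 3 — deliver 1→2: n2:back/v1/[-]
after 4 — deliver 1→3: n3:back/v1/[-]
after 5 — propose(1,'w'): ·
after 6 — deliver 1→3: n3:back/v1/[w]
after 7 — deliver 3→1: ·
after 8 — deliver 1→2: n2:back/v1/[w]
after 9 — deliver 2→1: n1:prim/v1/[w]
after 10 — deliver 1→0: n0:back/v1/[w]
after 11 — deliver 0→1: ·
after 12 — deliver 3→2: ·
after 13 — deliver 3→2: ·
after 14 — propose(0,'q'): ·
after 15 — propose(1,'y'): ·
after 16 — deliver 2→1: ·
after 17 — propose(1,'p'): ·
after 18 — propose(1,'p'): ·
after 19 — deliver 1→2: n2:back/v1/[w,y]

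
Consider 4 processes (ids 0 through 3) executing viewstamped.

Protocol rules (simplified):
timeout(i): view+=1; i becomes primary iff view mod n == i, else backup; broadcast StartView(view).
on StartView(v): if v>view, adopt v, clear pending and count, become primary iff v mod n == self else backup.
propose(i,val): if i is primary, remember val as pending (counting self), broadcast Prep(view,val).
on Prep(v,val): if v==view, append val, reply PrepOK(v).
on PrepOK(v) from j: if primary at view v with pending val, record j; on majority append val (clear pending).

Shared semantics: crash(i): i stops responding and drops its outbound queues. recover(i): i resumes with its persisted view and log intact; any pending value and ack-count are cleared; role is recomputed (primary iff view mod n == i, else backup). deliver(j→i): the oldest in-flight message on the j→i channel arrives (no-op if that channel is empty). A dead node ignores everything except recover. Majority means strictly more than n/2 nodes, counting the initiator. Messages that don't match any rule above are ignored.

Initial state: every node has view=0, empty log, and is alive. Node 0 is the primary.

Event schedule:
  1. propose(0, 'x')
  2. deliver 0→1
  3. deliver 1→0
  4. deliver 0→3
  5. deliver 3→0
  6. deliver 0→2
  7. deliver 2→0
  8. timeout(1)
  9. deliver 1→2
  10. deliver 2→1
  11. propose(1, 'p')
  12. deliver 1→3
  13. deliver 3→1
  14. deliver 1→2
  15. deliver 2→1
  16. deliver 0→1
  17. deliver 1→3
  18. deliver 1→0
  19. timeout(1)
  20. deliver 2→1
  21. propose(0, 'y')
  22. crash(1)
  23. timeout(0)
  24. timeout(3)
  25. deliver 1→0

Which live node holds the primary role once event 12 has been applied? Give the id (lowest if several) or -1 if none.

0

[1] propose(0,'x') → ∅
[2] deliver 0→1 → N1(back v0 [x])
[3] deliver 1→0 → ∅
[4] deliver 0→3 → N3(back v0 [x])
[5] deliver 3→0 → N0(prim v0 [x])
[6] deliver 0→2 → N2(back v0 [x])
[7] deliver 2→0 → ∅
[8] timeout(1) → N1(prim v1 [x])
[9] deliver 1→2 → N2(back v1 [x])
[10] deliver 2→1 → ∅
[11] propose(1,'p') → ∅
[12] deliver 1→3 → N3(back v1 [x])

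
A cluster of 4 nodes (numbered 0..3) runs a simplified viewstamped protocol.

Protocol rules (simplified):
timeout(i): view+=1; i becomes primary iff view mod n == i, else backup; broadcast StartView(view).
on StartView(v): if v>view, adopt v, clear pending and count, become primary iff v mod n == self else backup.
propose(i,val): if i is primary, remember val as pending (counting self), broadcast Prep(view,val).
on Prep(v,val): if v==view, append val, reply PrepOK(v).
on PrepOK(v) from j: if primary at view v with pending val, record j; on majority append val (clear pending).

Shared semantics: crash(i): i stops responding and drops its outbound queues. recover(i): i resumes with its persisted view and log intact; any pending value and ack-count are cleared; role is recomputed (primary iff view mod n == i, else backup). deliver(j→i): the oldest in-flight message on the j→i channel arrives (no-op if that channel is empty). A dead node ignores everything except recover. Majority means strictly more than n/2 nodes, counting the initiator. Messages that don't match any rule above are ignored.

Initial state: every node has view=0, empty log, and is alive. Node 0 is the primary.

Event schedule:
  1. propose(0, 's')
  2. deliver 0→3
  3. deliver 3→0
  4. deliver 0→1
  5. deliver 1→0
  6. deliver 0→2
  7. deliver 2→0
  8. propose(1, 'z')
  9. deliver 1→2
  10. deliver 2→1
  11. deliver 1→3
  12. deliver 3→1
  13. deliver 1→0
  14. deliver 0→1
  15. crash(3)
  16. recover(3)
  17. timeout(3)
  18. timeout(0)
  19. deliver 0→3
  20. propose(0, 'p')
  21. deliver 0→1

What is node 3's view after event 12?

[1] propose(0,'s') → ∅
[2] deliver 0→3 → N3(back v0 [s])
[3] deliver 3→0 → ∅
[4] deliver 0→1 → N1(back v0 [s])
[5] deliver 1→0 → N0(prim v0 [s])
[6] deliver 0→2 → N2(back v0 [s])
[7] deliver 2→0 → ∅
[8] propose(1,'z') → ∅
[9] deliver 1→2 → ∅
[10] deliver 2→1 → ∅
[11] deliver 1→3 → ∅
[12] deliver 3→1 → ∅

0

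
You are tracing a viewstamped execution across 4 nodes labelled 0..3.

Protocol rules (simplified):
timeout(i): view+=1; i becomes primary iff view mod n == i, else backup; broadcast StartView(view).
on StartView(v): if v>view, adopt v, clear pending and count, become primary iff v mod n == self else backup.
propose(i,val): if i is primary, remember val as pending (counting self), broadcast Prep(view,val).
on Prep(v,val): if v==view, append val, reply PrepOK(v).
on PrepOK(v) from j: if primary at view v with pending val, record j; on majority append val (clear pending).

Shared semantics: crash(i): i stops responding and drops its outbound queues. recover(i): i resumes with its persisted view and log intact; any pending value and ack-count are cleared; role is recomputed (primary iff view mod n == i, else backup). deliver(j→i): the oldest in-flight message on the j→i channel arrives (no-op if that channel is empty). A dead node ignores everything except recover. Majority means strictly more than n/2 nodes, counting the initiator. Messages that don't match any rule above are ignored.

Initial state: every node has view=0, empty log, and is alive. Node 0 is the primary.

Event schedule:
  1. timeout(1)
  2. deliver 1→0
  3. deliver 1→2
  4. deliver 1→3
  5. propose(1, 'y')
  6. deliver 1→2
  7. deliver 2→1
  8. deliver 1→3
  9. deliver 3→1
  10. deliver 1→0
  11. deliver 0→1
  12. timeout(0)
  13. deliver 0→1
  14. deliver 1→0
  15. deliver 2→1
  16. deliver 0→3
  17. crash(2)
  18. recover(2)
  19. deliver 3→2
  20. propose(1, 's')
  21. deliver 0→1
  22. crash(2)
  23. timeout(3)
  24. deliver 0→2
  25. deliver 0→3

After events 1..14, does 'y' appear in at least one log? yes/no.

yes

1. timeout(1):  <1:prim v1 ->
2. deliver 1→0:  <0:back v1 ->
3. deliver 1→2:  <2:back v1 ->
4. deliver 1→3:  <3:back v1 ->
5. propose(1,'y'):  nop
6. deliver 1→2:  <2:back v1 y>
7. deliver 2→1:  nop
8. deliver 1→3:  <3:back v1 y>
9. deliver 3→1:  <1:prim v1 y>
10. deliver 1→0:  <0:back v1 y>
11. deliver 0→1:  nop
12. timeout(0):  <0:back v2 y>
13. deliver 0→1:  <1:back v2 y>
14. deliver 1→0:  nop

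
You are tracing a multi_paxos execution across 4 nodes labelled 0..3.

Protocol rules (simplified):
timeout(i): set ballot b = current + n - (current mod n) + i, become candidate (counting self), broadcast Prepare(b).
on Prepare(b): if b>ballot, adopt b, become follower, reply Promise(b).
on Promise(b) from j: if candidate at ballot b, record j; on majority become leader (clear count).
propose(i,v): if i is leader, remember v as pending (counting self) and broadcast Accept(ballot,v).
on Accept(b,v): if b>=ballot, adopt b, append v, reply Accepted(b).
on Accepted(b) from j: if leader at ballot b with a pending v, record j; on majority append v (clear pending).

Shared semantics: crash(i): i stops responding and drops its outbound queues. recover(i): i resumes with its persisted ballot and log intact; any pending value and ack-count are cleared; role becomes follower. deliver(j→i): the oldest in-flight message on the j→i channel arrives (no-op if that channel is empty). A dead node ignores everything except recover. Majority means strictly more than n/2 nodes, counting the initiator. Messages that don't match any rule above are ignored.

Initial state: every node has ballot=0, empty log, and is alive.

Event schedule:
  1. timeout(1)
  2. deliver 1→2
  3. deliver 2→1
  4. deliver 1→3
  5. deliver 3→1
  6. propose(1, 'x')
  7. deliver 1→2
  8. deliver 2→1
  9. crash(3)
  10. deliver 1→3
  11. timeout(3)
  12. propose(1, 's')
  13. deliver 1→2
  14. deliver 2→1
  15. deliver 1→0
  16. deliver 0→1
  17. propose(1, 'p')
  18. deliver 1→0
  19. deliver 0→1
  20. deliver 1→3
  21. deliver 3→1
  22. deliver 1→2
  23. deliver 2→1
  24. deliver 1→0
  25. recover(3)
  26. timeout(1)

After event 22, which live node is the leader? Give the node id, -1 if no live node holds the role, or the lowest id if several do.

[1] timeout(1) → N1(cand b5 [-])
[2] deliver 1→2 → N2(foll b5 [-])
[3] deliver 2→1 → ∅
[4] deliver 1→3 → N3(foll b5 [-])
[5] deliver 3→1 → N1(lead b5 [-])
[6] propose(1,'x') → ∅
[7] deliver 1→2 → N2(foll b5 [x])
[8] deliver 2→1 → ∅
[9] crash(3) → N3(✗foll b5 [-])
[10] deliver 1→3 → ∅
[11] timeout(3) → ∅
[12] propose(1,'s') → ∅
[13] deliver 1→2 → N2(foll b5 [x,s])
[14] deliver 2→1 → ∅
[15] deliver 1→0 → N0(foll b5 [-])
[16] deliver 0→1 → ∅
[17] propose(1,'p') → ∅
[18] deliver 1→0 → N0(foll b5 [x])
[19] deliver 0→1 → ∅
[20] deliver 1→3 → ∅
[21] deliver 3→1 → ∅
[22] deliver 1→2 → N2(foll b5 [x,s,p])

1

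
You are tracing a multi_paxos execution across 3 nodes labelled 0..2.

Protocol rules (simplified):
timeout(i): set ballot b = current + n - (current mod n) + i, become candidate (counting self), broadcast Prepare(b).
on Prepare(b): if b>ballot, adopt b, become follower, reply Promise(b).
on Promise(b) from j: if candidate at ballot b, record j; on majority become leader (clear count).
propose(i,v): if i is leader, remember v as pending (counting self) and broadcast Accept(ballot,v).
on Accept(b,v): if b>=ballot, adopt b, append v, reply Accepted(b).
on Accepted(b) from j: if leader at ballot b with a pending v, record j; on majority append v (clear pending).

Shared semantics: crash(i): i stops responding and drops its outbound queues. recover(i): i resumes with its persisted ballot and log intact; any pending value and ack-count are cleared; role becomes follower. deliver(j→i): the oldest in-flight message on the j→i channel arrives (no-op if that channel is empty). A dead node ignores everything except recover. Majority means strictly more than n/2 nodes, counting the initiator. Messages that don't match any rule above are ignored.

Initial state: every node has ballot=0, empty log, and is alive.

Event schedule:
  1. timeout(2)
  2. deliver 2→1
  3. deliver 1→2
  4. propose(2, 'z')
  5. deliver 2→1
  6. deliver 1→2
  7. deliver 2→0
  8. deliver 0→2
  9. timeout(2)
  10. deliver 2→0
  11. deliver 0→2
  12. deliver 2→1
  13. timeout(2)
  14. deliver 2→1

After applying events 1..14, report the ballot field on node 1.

11

step 1 timeout(2): 2={cand,b=5,log=-}
step 2 deliver 2→1: 1={foll,b=5,log=-}
step 3 deliver 1→2: 2={lead,b=5,log=-}
step 4 propose(2,'z'): —
step 5 deliver 2→1: 1={foll,b=5,log=z}
step 6 deliver 1→2: 2={lead,b=5,log=z}
step 7 deliver 2→0: 0={foll,b=5,log=-}
step 8 deliver 0→2: —
step 9 timeout(2): 2={cand,b=8,log=z}
step 10 deliver 2→0: 0={foll,b=5,log=z}
step 11 deliver 0→2: —
step 12 deliver 2→1: 1={foll,b=8,log=z}
step 13 timeout(2): 2={cand,b=11,log=z}
step 14 deliver 2→1: 1={foll,b=11,log=z}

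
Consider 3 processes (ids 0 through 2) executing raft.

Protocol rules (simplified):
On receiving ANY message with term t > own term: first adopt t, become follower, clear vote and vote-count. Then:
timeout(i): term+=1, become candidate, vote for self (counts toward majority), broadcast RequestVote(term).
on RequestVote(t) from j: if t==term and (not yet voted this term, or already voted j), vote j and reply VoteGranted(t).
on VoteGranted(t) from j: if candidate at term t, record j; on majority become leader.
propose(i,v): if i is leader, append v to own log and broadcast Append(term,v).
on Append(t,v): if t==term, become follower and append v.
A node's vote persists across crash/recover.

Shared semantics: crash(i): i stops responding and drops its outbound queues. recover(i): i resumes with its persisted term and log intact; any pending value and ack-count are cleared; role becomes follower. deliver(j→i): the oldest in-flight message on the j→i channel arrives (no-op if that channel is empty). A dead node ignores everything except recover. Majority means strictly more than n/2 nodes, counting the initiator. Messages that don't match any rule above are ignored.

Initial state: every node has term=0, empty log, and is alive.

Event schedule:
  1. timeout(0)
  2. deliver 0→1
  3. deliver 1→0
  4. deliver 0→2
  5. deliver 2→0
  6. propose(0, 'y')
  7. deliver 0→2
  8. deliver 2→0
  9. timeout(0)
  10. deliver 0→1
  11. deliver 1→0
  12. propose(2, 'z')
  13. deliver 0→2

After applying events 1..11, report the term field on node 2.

1

after 1 — timeout(0): n0:cand/t1/[-]
after 2 — deliver 0→1: n1:foll/t1/[-]
after 3 — deliver 1→0: n0:lead/t1/[-]
after 4 — deliver 0→2: n2:foll/t1/[-]
after 5 — deliver 2→0: ·
after 6 — propose(0,'y'): n0:lead/t1/[y]
after 7 — deliver 0→2: n2:foll/t1/[y]
after 8 — deliver 2→0: ·
after 9 — timeout(0): n0:cand/t2/[y]
after 10 — deliver 0→1: n1:foll/t1/[y]
after 11 — deliver 1→0: ·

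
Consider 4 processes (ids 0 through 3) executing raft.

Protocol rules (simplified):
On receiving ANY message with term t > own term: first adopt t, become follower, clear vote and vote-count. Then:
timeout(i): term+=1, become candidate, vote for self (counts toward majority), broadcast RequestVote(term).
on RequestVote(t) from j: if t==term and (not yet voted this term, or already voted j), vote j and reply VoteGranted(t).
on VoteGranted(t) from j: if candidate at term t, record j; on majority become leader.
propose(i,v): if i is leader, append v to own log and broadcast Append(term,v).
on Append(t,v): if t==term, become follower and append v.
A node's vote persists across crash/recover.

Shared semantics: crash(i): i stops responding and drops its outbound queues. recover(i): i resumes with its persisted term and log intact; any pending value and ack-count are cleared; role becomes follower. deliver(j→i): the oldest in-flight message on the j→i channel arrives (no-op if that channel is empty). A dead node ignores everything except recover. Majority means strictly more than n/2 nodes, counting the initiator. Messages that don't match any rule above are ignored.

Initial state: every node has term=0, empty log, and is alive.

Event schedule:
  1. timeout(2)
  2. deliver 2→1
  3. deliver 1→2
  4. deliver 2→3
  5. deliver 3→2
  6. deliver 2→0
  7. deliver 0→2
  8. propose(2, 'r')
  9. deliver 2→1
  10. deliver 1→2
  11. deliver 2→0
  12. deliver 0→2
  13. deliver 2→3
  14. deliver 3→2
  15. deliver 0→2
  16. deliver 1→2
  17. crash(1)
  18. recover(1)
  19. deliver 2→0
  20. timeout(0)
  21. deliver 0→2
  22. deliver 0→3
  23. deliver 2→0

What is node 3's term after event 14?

1

e1 timeout(2): 2[cand,t=1,-]
e2 deliver 2→1: 1[foll,t=1,-]
e3 deliver 1→2: ·
e4 deliver 2→3: 3[foll,t=1,-]
e5 deliver 3→2: 2[lead,t=1,-]
e6 deliver 2→0: 0[foll,t=1,-]
e7 deliver 0→2: ·
e8 propose(2,'r'): 2[lead,t=1,r]
e9 deliver 2→1: 1[foll,t=1,r]
e10 deliver 1→2: ·
e11 deliver 2→0: 0[foll,t=1,r]
e12 deliver 0→2: ·
e13 deliver 2→3: 3[foll,t=1,r]
e14 deliver 3→2: ·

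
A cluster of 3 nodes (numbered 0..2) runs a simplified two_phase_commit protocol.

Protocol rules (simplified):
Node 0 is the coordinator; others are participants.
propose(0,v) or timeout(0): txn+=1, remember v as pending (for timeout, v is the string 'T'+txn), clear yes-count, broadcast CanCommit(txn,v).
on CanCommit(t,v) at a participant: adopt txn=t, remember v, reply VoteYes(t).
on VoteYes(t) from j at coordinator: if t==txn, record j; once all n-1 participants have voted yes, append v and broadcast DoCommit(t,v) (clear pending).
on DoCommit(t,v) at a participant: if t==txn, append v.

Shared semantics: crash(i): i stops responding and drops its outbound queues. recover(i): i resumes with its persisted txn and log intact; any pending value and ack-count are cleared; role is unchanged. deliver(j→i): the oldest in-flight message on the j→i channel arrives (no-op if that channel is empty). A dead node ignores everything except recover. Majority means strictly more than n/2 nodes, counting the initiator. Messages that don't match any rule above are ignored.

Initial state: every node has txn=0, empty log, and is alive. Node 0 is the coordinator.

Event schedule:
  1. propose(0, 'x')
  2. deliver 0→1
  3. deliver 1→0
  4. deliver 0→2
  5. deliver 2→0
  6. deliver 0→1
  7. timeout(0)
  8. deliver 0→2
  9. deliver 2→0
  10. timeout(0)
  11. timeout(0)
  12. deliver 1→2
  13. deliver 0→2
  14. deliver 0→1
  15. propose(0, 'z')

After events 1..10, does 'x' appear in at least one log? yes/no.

yes

1. propose(0,'x'):  <0:coor t1 ->
2. deliver 0→1:  <1:part t1 ->
3. deliver 1→0:  nop
4. deliver 0→2:  <2:part t1 ->
5. deliver 2→0:  <0:coor t1 x>
6. deliver 0→1:  <1:part t1 x>
7. timeout(0):  <0:coor t2 x>
8. deliver 0→2:  <2:part t1 x>
9. deliver 2→0:  nop
10. timeout(0):  <0:coor t3 x>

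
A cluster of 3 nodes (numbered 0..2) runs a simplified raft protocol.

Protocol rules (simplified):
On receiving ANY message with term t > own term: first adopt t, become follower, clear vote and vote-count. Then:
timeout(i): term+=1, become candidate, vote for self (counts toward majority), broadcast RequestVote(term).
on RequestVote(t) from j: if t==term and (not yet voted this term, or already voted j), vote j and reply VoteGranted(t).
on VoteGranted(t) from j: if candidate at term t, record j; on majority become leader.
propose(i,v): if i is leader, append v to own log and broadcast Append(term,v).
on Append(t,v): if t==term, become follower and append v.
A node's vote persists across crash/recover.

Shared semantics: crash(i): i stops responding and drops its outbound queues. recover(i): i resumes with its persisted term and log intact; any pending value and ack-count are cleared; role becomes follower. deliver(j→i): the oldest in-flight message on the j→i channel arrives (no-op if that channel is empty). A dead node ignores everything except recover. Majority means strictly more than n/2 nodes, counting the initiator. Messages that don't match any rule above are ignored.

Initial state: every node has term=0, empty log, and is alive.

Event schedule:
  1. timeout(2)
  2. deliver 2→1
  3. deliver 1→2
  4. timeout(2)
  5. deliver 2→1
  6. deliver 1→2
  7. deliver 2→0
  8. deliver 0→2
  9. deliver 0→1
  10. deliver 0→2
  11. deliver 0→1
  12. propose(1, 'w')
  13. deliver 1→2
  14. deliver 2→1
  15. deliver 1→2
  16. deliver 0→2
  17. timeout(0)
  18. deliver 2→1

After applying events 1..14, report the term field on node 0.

1

after 1 — timeout(2): n2:cand/t1/[-]
after 2 — deliver 2→1: n1:foll/t1/[-]
after 3 — deliver 1→2: n2:lead/t1/[-]
after 4 — timeout(2): n2:cand/t2/[-]
after 5 — deliver 2→1: n1:foll/t2/[-]
after 6 — deliver 1→2: n2:lead/t2/[-]
after 7 — deliver 2→0: n0:foll/t1/[-]
after 8 — deliver 0→2: ·
after 9 — deliver 0→1: ·
after 10 — deliver 0→2: ·
after 11 — deliver 0→1: ·
after 12 — propose(1,'w'): ·
after 13 — deliver 1→2: ·
after 14 — deliver 2→1: ·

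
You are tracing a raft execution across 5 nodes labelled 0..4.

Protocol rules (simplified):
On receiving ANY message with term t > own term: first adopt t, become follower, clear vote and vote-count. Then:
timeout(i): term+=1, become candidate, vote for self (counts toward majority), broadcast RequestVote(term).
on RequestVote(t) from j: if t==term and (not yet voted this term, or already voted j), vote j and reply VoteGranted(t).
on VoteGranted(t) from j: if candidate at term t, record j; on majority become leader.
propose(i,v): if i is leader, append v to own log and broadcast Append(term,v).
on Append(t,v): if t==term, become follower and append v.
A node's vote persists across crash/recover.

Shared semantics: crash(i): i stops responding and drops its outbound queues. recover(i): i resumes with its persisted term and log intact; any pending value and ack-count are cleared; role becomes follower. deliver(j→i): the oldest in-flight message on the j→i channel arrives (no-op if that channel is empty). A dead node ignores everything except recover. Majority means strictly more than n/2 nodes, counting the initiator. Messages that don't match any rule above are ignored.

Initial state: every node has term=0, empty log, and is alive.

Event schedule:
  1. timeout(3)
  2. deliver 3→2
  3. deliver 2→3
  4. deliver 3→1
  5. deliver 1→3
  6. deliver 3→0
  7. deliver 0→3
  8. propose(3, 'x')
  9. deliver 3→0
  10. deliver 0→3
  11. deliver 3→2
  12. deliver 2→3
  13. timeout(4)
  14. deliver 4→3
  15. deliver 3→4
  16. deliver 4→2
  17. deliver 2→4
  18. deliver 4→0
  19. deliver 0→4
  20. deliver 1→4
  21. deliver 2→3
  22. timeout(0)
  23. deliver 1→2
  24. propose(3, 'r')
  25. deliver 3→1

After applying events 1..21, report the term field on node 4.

after 1 — timeout(3): n3:cand/t1/[-]
after 2 — deliver 3→2: n2:foll/t1/[-]
after 3 — deliver 2→3: ·
after 4 — deliver 3→1: n1:foll/t1/[-]
after 5 — deliver 1→3: n3:lead/t1/[-]
after 6 — deliver 3→0: n0:foll/t1/[-]
after 7 — deliver 0→3: ·
after 8 — propose(3,'x'): n3:lead/t1/[x]
after 9 — deliver 3→0: n0:foll/t1/[x]
after 10 — deliver 0→3: ·
after 11 — deliver 3→2: n2:foll/t1/[x]
after 12 — deliver 2→3: ·
after 13 — timeout(4): n4:cand/t1/[-]
after 14 — deliver 4→3: ·
after 15 — deliver 3→4: ·
after 16 — deliver 4→2: ·
after 17 — deliver 2→4: ·
after 18 — deliver 4→0: ·
after 19 — deliver 0→4: ·
after 20 — deliver 1→4: ·
after 21 — deliver 2→3: ·

1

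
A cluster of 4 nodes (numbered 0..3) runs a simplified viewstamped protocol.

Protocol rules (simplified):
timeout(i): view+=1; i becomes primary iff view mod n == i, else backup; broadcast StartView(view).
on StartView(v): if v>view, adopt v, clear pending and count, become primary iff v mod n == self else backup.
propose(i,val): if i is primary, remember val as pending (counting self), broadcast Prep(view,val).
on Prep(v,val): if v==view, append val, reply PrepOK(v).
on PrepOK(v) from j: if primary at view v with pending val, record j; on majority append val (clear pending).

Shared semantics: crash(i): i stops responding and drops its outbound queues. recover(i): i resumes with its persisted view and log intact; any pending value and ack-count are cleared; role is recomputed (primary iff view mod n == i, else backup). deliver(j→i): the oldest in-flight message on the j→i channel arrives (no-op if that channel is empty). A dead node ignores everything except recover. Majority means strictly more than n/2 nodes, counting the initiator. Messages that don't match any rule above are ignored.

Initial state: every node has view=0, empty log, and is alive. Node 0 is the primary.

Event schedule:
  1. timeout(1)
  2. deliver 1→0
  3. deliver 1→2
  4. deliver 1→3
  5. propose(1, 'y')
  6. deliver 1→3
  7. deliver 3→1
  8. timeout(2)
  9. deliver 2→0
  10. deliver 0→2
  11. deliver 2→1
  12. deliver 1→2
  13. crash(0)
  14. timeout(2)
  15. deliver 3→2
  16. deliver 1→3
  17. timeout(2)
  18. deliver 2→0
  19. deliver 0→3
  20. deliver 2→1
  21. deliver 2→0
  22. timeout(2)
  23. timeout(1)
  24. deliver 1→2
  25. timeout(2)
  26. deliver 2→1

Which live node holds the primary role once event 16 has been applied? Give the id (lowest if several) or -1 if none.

1. timeout(1):  <1:prim v1 ->
2. deliver 1→0:  <0:back v1 ->
3. deliver 1→2:  <2:back v1 ->
4. deliver 1→3:  <3:back v1 ->
5. propose(1,'y'):  nop
6. deliver 1→3:  <3:back v1 y>
7. deliver 3→1:  nop
8. timeout(2):  <2:prim v2 ->
9. deliver 2→0:  <0:back v2 ->
10. deliver 0→2:  nop
11. deliver 2→1:  <1:back v2 ->
12. deliver 1→2:  nop
13. crash(0):  <0:✗back v2 ->
14. timeout(2):  <2:back v3 ->
15. deliver 3→2:  nop
16. deliver 1→3:  nop

-1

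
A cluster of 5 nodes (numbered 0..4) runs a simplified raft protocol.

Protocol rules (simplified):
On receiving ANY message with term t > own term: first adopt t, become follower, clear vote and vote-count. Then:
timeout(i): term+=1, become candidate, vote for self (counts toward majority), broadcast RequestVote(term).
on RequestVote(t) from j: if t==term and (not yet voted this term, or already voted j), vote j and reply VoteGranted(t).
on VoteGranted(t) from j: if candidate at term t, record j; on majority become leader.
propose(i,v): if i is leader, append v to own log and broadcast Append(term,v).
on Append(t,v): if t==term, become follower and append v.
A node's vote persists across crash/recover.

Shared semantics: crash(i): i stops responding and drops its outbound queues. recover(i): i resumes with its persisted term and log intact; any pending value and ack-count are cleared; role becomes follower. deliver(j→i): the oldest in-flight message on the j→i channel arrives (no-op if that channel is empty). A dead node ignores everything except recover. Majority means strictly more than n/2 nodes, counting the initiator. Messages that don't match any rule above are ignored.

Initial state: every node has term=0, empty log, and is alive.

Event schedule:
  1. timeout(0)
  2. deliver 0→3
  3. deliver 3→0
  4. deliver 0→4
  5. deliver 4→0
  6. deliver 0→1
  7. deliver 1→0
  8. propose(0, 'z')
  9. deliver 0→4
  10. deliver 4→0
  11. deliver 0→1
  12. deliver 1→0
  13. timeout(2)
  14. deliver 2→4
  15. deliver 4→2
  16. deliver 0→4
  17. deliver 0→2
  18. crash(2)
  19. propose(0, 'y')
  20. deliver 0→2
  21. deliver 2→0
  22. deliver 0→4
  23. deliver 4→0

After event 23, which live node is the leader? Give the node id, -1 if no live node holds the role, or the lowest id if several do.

step 1 timeout(0): 0={cand,t=1,log=-}
step 2 deliver 0→3: 3={foll,t=1,log=-}
step 3 deliver 3→0: —
step 4 deliver 0→4: 4={foll,t=1,log=-}
step 5 deliver 4→0: 0={lead,t=1,log=-}
step 6 deliver 0→1: 1={foll,t=1,log=-}
step 7 deliver 1→0: —
step 8 propose(0,'z'): 0={lead,t=1,log=z}
step 9 deliver 0→4: 4={foll,t=1,log=z}
step 10 deliver 4→0: —
step 11 deliver 0→1: 1={foll,t=1,log=z}
step 12 deliver 1→0: —
step 13 timeout(2): 2={cand,t=1,log=-}
step 14 deliver 2→4: —
step 15 deliver 4→2: —
step 16 deliver 0→4: —
step 17 deliver 0→2: —
step 18 crash(2): 2={✗cand,t=1,log=-}
step 19 propose(0,'y'): 0={lead,t=1,log=z,y}
step 20 deliver 0→2: —
step 21 deliver 2→0: —
step 22 deliver 0→4: 4={foll,t=1,log=z,y}
step 23 deliver 4→0: —

0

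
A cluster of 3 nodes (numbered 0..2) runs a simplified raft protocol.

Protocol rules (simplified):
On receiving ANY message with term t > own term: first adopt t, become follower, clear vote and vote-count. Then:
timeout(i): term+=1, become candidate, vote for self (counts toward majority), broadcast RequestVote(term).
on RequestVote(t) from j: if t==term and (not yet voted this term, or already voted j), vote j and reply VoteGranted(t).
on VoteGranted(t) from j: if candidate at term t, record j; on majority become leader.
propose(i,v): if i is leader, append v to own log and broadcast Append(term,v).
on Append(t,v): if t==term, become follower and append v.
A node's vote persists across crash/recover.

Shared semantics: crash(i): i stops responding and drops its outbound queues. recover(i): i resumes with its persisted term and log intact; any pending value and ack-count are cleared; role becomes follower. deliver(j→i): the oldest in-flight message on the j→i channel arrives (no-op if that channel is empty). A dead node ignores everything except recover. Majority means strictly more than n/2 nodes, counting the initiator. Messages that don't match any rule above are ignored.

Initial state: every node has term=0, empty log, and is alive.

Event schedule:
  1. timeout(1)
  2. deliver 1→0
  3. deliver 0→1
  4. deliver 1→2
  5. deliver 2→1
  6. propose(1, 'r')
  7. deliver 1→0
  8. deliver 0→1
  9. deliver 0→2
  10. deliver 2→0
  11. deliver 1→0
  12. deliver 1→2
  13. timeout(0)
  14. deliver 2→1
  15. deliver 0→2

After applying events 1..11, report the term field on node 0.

e1 timeout(1): 1[cand,t=1,-]
e2 deliver 1→0: 0[foll,t=1,-]
e3 deliver 0→1: 1[lead,t=1,-]
e4 deliver 1→2: 2[foll,t=1,-]
e5 deliver 2→1: ·
e6 propose(1,'r'): 1[lead,t=1,r]
e7 deliver 1→0: 0[foll,t=1,r]
e8 deliver 0→1: ·
e9 deliver 0→2: ·
e10 deliver 2→0: ·
e11 deliver 1→0: ·

1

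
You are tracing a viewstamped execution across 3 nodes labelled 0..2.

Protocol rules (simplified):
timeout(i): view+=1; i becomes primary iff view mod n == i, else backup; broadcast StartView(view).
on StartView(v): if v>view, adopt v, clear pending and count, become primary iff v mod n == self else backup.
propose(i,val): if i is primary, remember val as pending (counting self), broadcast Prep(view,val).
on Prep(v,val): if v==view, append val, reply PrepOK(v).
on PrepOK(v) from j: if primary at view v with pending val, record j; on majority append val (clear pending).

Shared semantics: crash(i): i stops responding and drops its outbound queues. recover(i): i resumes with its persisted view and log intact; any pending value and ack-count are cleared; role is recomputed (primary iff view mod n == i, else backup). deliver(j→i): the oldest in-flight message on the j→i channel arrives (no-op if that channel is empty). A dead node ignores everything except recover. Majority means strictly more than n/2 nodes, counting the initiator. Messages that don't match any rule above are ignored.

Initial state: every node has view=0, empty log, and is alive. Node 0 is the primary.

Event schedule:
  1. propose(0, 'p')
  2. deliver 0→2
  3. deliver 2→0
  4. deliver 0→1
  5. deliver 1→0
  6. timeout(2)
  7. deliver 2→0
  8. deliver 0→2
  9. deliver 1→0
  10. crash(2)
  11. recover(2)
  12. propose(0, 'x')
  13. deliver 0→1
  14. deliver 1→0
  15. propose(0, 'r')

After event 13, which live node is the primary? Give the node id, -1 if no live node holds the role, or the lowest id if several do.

e1 propose(0,'p'): ·
e2 deliver 0→2: 2[back,v=0,p]
e3 deliver 2→0: 0[prim,v=0,p]
e4 deliver 0→1: 1[back,v=0,p]
e5 deliver 1→0: ·
e6 timeout(2): 2[back,v=1,p]
e7 deliver 2→0: 0[back,v=1,p]
e8 deliver 0→2: ·
e9 deliver 1→0: ·
e10 crash(2): 2[✗back,v=1,p]
e11 recover(2): 2[back,v=1,p]
e12 propose(0,'x'): ·
e13 deliver 0→1: ·

-1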